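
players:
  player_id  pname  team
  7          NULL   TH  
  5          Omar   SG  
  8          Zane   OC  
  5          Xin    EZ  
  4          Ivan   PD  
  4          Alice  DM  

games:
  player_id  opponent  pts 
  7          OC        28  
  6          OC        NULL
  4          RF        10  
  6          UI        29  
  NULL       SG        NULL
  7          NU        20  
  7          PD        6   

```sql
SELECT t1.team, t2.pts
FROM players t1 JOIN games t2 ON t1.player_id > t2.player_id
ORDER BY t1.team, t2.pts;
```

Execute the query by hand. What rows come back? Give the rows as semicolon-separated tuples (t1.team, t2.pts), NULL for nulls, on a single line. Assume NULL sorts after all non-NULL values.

INNER JOIN keeps only pairs where the ON condition holds.
Matching on t1.player_id > t2.player_id. A NULL in a compared column never satisfies the condition.
- player_id=7: 3 matching t2 row(s), so 3 row(s) emitted.
- player_id=5: 1 matching t2 row(s), so 1 row(s) emitted.
- player_id=8: 6 matching t2 row(s), so 6 row(s) emitted.
- player_id=5: 1 matching t2 row(s), so 1 row(s) emitted.
- player_id=4: no matching t2 row, dropped.
- player_id=4: no matching t2 row, dropped.

(EZ, 10); (OC, 6); (OC, 10); (OC, 20); (OC, 28); (OC, 29); (OC, NULL); (SG, 10); (TH, 10); (TH, 29); (TH, NULL)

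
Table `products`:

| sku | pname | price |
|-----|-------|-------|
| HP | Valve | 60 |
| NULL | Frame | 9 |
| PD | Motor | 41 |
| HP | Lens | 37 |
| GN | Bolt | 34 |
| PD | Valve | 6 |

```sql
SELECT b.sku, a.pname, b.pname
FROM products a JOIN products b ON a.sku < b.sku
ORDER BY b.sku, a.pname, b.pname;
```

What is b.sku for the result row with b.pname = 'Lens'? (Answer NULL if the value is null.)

HP

INNER JOIN keeps only pairs where the ON condition holds.
Matching on a.sku < b.sku. A NULL in a compared column never satisfies the condition.
- a row (sku=HP): matches 2 b row(s) → 2 output row(s).
- a row (sku=NULL): no match → dropped.
- a row (sku=PD): no match → dropped.
- a row (sku=HP): matches 2 b row(s) → 2 output row(s).
- a row (sku=GN): matches 4 b row(s) → 4 output row(s).
- a row (sku=PD): no match → dropped.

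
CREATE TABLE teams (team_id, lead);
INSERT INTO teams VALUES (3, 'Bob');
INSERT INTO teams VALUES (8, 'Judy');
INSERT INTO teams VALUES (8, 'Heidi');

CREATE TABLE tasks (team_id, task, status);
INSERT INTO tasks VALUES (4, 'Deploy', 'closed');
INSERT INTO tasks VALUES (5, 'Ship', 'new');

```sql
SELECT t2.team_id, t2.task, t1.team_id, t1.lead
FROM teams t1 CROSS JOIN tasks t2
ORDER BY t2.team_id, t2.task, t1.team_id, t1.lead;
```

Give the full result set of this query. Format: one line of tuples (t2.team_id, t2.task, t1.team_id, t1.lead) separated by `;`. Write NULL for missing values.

(4, Deploy, 3, Bob); (4, Deploy, 8, Heidi); (4, Deploy, 8, Judy); (5, Ship, 3, Bob); (5, Ship, 8, Heidi); (5, Ship, 8, Judy)

CROSS JOIN pairs every row of `teams` with every row of `tasks`: 3 × 2 = 6 rows.
After projecting and ordering:
t2.team_id | t2.task | t1.team_id | t1.lead
4 | Deploy | 3 | Bob
4 | Deploy | 8 | Heidi
4 | Deploy | 8 | Judy
5 | Ship | 3 | Bob
5 | Ship | 8 | Heidi
5 | Ship | 8 | Judy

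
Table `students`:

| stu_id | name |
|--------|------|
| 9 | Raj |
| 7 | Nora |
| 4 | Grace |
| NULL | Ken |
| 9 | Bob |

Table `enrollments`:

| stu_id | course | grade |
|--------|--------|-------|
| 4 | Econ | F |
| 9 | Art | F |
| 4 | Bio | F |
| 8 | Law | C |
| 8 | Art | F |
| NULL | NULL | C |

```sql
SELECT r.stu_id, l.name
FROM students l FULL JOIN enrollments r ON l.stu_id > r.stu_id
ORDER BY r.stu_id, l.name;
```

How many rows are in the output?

14

FULL OUTER JOIN keeps every row from both sides; unmatched rows get NULL for the other side's columns.
Matching on l.stu_id > r.stu_id. A NULL in a compared column never satisfies the condition.
Matched pairs: 10; unmatched l rows kept: 2; unmatched r rows kept: 2.
Total: 10 matched + 4 padded = 14 rows.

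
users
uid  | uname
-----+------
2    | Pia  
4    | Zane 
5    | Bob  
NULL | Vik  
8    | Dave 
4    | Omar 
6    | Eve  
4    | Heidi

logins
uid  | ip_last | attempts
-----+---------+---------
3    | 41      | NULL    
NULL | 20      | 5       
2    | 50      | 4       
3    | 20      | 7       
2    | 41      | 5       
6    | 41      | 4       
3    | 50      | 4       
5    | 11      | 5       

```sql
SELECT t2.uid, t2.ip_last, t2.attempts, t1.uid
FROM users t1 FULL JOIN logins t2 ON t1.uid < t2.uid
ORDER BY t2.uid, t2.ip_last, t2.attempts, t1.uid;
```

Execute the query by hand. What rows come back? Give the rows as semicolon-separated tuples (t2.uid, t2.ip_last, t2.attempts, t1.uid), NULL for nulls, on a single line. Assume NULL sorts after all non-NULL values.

FULL OUTER JOIN keeps every row from both sides; unmatched rows get NULL for the other side's columns.
Matching on t1.uid < t2.uid. A NULL in a compared column never satisfies the condition.
Matched pairs: 12; unmatched t1 rows kept: 3; unmatched t2 rows kept: 3.

(2, 41, 5, NULL); (2, 50, 4, NULL); (3, 20, 7, 2); (3, 41, NULL, 2); (3, 50, 4, 2); (5, 11, 5, 2); (5, 11, 5, 4); (5, 11, 5, 4); (5, 11, 5, 4); (6, 41, 4, 2); (6, 41, 4, 4); (6, 41, 4, 4); (6, 41, 4, 4); (6, 41, 4, 5); (NULL, 20, 5, NULL); (NULL, NULL, NULL, 6); (NULL, NULL, NULL, 8); (NULL, NULL, NULL, NULL)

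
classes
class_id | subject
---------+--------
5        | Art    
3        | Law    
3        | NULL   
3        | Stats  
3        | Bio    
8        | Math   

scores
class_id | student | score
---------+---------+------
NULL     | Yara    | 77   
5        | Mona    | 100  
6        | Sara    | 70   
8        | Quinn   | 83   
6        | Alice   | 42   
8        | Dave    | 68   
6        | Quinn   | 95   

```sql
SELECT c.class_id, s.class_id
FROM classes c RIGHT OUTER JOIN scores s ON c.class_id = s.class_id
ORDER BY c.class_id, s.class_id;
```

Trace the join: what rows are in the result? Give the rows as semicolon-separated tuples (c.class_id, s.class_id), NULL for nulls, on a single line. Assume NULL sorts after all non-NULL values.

(5, 5); (8, 8); (8, 8); (NULL, 6); (NULL, 6); (NULL, 6); (NULL, NULL)

RIGHT JOIN keeps every row from `scores`; unmatched rows get NULL for `classes`'s columns.
Matching on c.class_id = s.class_id. A NULL in a compared column never satisfies the condition.
- c[0] class_id=5 → 1 match(es) in s → 1 row(s).
- c[1] class_id=3 → no match.
- c[2] class_id=3 → no match.
- c[3] class_id=3 → no match.
- c[4] class_id=3 → no match.
- c[5] class_id=8 → 2 match(es) in s → 2 row(s).
- plus 4 unmatched s row(s), each kept with NULL c columns.
After projecting and ordering:
c.class_id | s.class_id
5 | 5
8 | 8
8 | 8
NULL | 6
NULL | 6
NULL | 6
NULL | NULL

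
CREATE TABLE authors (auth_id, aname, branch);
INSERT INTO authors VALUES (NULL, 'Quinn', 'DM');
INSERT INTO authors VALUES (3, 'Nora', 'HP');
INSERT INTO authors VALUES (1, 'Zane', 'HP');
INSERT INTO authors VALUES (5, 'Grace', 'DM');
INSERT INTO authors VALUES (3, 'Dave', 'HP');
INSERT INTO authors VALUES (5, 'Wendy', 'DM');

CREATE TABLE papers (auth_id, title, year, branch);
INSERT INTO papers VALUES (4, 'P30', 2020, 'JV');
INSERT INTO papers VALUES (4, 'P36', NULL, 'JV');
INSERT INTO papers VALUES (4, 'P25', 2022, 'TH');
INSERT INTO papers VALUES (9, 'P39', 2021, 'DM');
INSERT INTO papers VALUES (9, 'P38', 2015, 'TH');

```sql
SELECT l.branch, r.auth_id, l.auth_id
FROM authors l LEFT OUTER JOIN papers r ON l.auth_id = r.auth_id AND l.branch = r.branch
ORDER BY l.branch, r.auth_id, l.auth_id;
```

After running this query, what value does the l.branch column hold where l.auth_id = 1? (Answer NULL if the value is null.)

HP

LEFT JOIN keeps every row from `authors`; unmatched rows get NULL for `papers`'s columns.
Matching on l.auth_id = r.auth_id AND l.branch = r.branch. A NULL in a compared column never satisfies the condition.
Matched pairs: 0; unmatched l rows kept: 6.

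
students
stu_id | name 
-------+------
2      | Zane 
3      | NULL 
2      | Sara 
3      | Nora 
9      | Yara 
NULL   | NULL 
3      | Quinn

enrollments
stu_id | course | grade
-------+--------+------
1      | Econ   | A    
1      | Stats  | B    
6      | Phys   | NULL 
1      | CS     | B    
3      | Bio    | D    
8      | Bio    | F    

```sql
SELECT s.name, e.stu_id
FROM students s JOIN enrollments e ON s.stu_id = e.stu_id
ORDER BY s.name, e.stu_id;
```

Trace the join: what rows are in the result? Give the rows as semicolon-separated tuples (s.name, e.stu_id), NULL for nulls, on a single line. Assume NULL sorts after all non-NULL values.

INNER JOIN keeps only pairs where the ON condition holds.
Matching on s.stu_id = e.stu_id. A NULL in a compared column never satisfies the condition.
- s[0] stu_id=2 → no match; dropped.
- s[1] stu_id=3 → 1 match(es) in e → 1 row(s).
- s[2] stu_id=2 → no match; dropped.
- s[3] stu_id=3 → 1 match(es) in e → 1 row(s).
- s[4] stu_id=9 → no match; dropped.
- s[5] stu_id=NULL → no match; dropped.
- s[6] stu_id=3 → 1 match(es) in e → 1 row(s).
After projecting and ordering:
s.name | e.stu_id
Nora | 3
Quinn | 3
NULL | 3

(Nora, 3); (Quinn, 3); (NULL, 3)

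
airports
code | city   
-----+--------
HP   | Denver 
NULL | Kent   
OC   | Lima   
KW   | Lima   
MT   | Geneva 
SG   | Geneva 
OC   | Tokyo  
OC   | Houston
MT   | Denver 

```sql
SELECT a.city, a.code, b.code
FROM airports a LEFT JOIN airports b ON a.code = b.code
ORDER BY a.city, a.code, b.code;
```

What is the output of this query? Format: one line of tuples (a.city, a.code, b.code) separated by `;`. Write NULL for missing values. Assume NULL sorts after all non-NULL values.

(Denver, HP, HP); (Denver, MT, MT); (Denver, MT, MT); (Geneva, MT, MT); (Geneva, MT, MT); (Geneva, SG, SG); (Houston, OC, OC); (Houston, OC, OC); (Houston, OC, OC); (Kent, NULL, NULL); (Lima, KW, KW); (Lima, OC, OC); (Lima, OC, OC); (Lima, OC, OC); (Tokyo, OC, OC); (Tokyo, OC, OC); (Tokyo, OC, OC)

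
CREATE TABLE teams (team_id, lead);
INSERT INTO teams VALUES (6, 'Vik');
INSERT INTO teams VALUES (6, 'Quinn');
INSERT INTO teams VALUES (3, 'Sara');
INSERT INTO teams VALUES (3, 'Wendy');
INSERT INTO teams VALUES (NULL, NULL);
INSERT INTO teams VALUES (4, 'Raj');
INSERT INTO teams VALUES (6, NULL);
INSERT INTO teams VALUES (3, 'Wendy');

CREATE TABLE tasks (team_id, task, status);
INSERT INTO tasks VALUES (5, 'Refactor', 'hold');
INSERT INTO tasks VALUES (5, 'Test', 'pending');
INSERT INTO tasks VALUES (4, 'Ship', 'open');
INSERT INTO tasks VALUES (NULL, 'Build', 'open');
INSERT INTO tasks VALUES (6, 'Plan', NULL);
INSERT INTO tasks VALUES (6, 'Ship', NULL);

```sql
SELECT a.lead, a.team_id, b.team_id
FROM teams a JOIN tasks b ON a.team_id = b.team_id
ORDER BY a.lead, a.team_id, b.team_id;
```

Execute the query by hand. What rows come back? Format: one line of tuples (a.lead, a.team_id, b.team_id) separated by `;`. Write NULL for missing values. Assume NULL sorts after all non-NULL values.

INNER JOIN keeps only pairs where the ON condition holds.
Matching on a.team_id = b.team_id. A NULL in a compared column never satisfies the condition.
Matched pairs: 7.

(Quinn, 6, 6); (Quinn, 6, 6); (Raj, 4, 4); (Vik, 6, 6); (Vik, 6, 6); (NULL, 6, 6); (NULL, 6, 6)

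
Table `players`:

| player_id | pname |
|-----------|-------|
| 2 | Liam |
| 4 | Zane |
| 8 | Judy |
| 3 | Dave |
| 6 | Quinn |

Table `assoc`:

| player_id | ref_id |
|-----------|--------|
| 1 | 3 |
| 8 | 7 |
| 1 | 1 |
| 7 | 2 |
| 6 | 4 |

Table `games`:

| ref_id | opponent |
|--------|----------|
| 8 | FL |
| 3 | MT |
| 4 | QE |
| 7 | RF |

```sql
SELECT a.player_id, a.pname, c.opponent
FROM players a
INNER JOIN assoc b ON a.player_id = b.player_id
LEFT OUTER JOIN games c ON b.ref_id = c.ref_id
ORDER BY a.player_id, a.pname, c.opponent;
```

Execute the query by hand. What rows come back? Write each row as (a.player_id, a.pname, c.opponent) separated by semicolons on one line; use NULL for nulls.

(6, Quinn, QE); (8, Judy, RF)

Step 1 — a INNER JOIN b on player_id → 2 row(s).
Then LEFT JOIN `games c` on ref_id: each of those 2 rows is kept; rows whose b.ref_id has no match in c get NULL for c's columns.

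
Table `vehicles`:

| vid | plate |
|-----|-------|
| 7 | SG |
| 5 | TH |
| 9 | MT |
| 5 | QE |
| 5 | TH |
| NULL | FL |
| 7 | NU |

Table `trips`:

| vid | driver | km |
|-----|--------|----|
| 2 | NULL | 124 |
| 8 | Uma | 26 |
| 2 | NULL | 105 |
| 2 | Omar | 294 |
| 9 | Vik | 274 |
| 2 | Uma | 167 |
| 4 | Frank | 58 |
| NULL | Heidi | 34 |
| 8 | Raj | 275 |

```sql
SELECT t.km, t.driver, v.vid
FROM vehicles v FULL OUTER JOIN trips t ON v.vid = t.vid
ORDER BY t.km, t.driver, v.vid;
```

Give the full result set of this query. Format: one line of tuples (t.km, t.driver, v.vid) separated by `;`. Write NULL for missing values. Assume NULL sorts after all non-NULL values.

FULL OUTER JOIN keeps every row from both sides; unmatched rows get NULL for the other side's columns.
Matching on v.vid = t.vid. A NULL in a compared column never satisfies the condition.
Matched pairs: 1; unmatched v rows kept: 6; unmatched t rows kept: 8.

(26, Uma, NULL); (34, Heidi, NULL); (58, Frank, NULL); (105, NULL, NULL); (124, NULL, NULL); (167, Uma, NULL); (274, Vik, 9); (275, Raj, NULL); (294, Omar, NULL); (NULL, NULL, 5); (NULL, NULL, 5); (NULL, NULL, 5); (NULL, NULL, 7); (NULL, NULL, 7); (NULL, NULL, NULL)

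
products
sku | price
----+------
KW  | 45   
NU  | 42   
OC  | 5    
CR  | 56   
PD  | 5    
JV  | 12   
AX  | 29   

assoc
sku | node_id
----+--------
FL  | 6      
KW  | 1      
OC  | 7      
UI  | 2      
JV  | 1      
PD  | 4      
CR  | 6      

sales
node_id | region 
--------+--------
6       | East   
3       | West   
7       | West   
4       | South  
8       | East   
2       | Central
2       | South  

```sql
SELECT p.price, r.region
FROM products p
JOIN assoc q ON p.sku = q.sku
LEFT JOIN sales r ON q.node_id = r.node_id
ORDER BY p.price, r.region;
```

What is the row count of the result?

Step 1 — p INNER JOIN q on sku → 5 row(s).
Then LEFT JOIN `sales r` on node_id: each of those 5 rows is kept; rows whose q.node_id has no match in r get NULL for r's columns.
Result: 5 row(s).

5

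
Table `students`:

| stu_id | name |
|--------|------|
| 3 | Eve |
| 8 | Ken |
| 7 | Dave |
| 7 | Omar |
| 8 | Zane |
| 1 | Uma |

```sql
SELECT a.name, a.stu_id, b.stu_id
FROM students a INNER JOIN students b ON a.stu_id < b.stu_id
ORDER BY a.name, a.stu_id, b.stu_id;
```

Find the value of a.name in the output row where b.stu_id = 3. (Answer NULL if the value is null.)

Uma

INNER JOIN keeps only pairs where the ON condition holds.
Matching on a.stu_id < b.stu_id.
Matched pairs: 13.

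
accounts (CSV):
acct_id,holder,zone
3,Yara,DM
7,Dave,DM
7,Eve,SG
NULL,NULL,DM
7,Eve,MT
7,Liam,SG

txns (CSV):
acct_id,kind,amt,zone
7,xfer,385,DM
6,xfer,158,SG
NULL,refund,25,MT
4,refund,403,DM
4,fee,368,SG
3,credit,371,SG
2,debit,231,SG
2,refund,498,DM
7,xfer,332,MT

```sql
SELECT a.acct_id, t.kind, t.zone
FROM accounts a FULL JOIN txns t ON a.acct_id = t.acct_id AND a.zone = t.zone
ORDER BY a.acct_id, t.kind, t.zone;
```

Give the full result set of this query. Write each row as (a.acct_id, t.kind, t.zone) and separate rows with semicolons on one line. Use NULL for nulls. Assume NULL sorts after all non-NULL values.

FULL OUTER JOIN keeps every row from both sides; unmatched rows get NULL for the other side's columns.
Matching on a.acct_id = t.acct_id AND a.zone = t.zone. A NULL in a compared column never satisfies the condition.
- a row (acct_id=3, zone=DM): no match → kept, t columns NULL.
- a row (acct_id=7, zone=DM): matches 1 t row(s) → 1 output row(s).
- a row (acct_id=7, zone=SG): no match → kept, t columns NULL.
- a row (acct_id=NULL, zone=DM): no match → kept, t columns NULL.
- a row (acct_id=7, zone=MT): matches 1 t row(s) → 1 output row(s).
- a row (acct_id=7, zone=SG): no match → kept, t columns NULL.
- plus 7 unmatched t row(s), each kept with NULL a columns.

(3, NULL, NULL); (7, xfer, DM); (7, xfer, MT); (7, NULL, NULL); (7, NULL, NULL); (NULL, credit, SG); (NULL, debit, SG); (NULL, fee, SG); (NULL, refund, DM); (NULL, refund, DM); (NULL, refund, MT); (NULL, xfer, SG); (NULL, NULL, NULL)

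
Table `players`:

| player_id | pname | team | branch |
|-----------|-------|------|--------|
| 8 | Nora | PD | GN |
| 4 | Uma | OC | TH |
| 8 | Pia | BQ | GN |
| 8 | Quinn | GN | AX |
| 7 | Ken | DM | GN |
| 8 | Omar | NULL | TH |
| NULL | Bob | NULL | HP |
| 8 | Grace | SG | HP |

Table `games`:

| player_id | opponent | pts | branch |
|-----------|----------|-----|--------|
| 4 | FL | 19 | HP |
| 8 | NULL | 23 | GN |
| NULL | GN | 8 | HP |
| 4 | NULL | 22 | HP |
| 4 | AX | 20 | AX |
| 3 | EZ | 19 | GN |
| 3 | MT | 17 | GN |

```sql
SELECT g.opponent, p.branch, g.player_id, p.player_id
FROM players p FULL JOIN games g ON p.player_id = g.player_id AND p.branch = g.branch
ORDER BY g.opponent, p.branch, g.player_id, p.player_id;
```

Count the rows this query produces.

FULL OUTER JOIN keeps every row from both sides; unmatched rows get NULL for the other side's columns.
Matching on p.player_id = g.player_id AND p.branch = g.branch. A NULL in a compared column never satisfies the condition.
- p (player_id=8, branch=GN) pairs with 1 row(s) of g.
- p (player_id=4, branch=TH) has no partner → padded with NULL.
- p (player_id=8, branch=GN) pairs with 1 row(s) of g.
- p (player_id=8, branch=AX) has no partner → padded with NULL.
- p (player_id=7, branch=GN) has no partner → padded with NULL.
- p (player_id=8, branch=TH) has no partner → padded with NULL.
- p (player_id=NULL, branch=HP) has no partner → padded with NULL.
- p (player_id=8, branch=HP) has no partner → padded with NULL.
- 6 row(s) from g found no p partner → padded with NULL.
Total: 2 matched + 12 padded = 14 rows.

14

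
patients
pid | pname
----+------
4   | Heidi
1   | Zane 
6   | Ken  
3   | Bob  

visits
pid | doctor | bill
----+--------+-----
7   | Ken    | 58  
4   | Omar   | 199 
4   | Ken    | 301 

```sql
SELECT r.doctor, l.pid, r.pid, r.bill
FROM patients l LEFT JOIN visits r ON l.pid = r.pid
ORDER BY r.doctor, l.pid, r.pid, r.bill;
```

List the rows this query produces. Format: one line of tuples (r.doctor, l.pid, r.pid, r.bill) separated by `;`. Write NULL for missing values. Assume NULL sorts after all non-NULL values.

(Ken, 4, 4, 301); (Omar, 4, 4, 199); (NULL, 1, NULL, NULL); (NULL, 3, NULL, NULL); (NULL, 6, NULL, NULL)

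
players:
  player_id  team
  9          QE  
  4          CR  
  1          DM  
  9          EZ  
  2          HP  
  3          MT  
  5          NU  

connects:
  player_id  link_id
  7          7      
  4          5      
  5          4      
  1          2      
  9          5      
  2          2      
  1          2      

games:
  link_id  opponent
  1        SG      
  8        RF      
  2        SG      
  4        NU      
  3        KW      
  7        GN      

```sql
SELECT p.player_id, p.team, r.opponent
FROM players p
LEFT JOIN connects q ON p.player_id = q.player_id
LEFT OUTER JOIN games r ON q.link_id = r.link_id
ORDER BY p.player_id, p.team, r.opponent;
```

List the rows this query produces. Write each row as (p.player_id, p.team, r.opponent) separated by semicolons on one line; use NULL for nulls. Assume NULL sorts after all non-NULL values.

Step 1 — p LEFT JOIN q on player_id → 8 row(s).
Then LEFT JOIN `games r` on link_id: each of those 8 rows is kept; rows whose q.link_id has no match in r get NULL for r's columns.

(1, DM, SG); (1, DM, SG); (2, HP, SG); (3, MT, NULL); (4, CR, NULL); (5, NU, NU); (9, EZ, NULL); (9, QE, NULL)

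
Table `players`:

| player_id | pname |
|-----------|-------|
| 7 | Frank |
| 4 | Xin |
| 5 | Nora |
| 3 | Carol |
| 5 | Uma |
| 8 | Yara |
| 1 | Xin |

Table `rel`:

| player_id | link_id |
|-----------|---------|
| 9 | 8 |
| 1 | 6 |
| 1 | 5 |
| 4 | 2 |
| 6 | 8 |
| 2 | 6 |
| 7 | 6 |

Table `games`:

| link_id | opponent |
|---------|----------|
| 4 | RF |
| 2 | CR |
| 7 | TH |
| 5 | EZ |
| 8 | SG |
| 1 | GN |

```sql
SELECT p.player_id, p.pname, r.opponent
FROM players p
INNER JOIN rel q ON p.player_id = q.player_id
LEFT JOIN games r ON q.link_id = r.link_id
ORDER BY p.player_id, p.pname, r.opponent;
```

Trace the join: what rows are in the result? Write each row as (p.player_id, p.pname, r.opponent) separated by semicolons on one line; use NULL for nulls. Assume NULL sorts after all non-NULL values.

(1, Xin, EZ); (1, Xin, NULL); (4, Xin, CR); (7, Frank, NULL)

Joins associate left-to-right: players INNER JOIN rel on player_id gives 4 intermediate row(s).
Then LEFT JOIN `games r` on link_id: each of those 4 rows is kept; rows whose q.link_id has no match in r get NULL for r's columns.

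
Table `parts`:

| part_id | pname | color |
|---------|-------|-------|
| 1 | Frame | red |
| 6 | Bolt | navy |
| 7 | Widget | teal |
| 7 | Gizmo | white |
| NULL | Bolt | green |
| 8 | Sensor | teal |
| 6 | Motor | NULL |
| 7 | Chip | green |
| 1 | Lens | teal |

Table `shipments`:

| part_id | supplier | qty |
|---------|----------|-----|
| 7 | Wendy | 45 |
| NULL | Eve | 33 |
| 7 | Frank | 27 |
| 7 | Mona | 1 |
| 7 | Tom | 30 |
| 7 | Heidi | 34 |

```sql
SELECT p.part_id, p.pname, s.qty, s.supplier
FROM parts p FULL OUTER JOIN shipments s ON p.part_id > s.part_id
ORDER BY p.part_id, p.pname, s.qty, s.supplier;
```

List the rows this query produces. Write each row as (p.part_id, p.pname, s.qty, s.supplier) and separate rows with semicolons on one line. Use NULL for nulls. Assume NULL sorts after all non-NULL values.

(1, Frame, NULL, NULL); (1, Lens, NULL, NULL); (6, Bolt, NULL, NULL); (6, Motor, NULL, NULL); (7, Chip, NULL, NULL); (7, Gizmo, NULL, NULL); (7, Widget, NULL, NULL); (8, Sensor, 1, Mona); (8, Sensor, 27, Frank); (8, Sensor, 30, Tom); (8, Sensor, 34, Heidi); (8, Sensor, 45, Wendy); (NULL, Bolt, NULL, NULL); (NULL, NULL, 33, Eve)

FULL OUTER JOIN keeps every row from both sides; unmatched rows get NULL for the other side's columns.
Matching on p.part_id > s.part_id. A NULL in a compared column never satisfies the condition.
- p[0] part_id=1 → no match; kept with NULLs on the s side.
- p[1] part_id=6 → no match; kept with NULLs on the s side.
- p[2] part_id=7 → no match; kept with NULLs on the s side.
- p[3] part_id=7 → no match; kept with NULLs on the s side.
- p[4] part_id=NULL → no match; kept with NULLs on the s side.
- p[5] part_id=8 → 5 match(es) in s → 5 row(s).
- p[6] part_id=6 → no match; kept with NULLs on the s side.
- p[7] part_id=7 → no match; kept with NULLs on the s side.
- p[8] part_id=1 → no match; kept with NULLs on the s side.
- plus 1 unmatched s row(s), each kept with NULL p columns.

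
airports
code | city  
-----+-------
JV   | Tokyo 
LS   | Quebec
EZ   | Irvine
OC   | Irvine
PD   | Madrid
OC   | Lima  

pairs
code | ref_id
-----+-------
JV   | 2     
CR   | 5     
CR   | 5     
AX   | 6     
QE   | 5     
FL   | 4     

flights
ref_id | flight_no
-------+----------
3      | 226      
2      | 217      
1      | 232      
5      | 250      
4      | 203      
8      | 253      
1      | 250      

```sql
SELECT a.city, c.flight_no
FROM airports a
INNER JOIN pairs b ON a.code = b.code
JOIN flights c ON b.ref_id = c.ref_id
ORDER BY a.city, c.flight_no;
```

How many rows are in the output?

1

Step 1 — a INNER JOIN b on code → 1 row(s).
Then INNER JOIN `flights c` on ref_id: keep only rows whose b.ref_id appears in c.
Result: 1 row(s).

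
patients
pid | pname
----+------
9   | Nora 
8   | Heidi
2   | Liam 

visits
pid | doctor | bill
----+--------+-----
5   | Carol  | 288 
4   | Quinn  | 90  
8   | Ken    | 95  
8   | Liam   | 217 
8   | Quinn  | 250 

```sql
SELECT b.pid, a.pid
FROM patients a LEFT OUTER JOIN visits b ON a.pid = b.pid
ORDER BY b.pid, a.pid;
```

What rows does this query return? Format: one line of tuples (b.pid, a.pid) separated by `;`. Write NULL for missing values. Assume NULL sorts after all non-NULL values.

LEFT JOIN keeps every row from `patients`; unmatched rows get NULL for `visits`'s columns.
Matching on a.pid = b.pid.
- a row (pid=9): no match → kept, b columns NULL.
- a row (pid=8): matches 3 b row(s) → 3 output row(s).
- a row (pid=2): no match → kept, b columns NULL.
After projecting and ordering:
b.pid | a.pid
8 | 8
8 | 8
8 | 8
NULL | 2
NULL | 9

(8, 8); (8, 8); (8, 8); (NULL, 2); (NULL, 9)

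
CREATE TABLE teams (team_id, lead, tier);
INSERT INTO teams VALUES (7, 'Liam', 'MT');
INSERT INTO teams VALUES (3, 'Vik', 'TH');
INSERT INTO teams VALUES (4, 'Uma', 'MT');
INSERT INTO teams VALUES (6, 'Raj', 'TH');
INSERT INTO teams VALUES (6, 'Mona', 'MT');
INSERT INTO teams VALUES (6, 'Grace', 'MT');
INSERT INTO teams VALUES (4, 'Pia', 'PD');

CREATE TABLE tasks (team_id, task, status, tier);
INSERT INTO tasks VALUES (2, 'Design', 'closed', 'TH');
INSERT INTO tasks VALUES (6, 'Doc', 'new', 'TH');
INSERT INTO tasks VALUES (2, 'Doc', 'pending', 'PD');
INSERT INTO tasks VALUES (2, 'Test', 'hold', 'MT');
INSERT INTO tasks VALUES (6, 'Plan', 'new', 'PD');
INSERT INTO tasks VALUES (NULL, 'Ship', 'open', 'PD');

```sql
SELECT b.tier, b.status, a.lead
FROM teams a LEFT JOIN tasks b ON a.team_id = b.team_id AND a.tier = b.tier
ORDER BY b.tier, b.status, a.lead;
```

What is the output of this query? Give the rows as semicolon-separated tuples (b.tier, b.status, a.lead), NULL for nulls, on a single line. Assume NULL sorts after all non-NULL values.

(TH, new, Raj); (NULL, NULL, Grace); (NULL, NULL, Liam); (NULL, NULL, Mona); (NULL, NULL, Pia); (NULL, NULL, Uma); (NULL, NULL, Vik)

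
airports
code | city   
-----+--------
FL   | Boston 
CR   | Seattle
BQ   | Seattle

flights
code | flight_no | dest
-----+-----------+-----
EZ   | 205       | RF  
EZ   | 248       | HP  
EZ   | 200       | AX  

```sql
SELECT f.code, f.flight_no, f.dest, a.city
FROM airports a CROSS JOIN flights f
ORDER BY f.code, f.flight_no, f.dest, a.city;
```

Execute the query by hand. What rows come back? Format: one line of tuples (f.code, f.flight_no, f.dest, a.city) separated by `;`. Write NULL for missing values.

(EZ, 200, AX, Boston); (EZ, 200, AX, Seattle); (EZ, 200, AX, Seattle); (EZ, 205, RF, Boston); (EZ, 205, RF, Seattle); (EZ, 205, RF, Seattle); (EZ, 248, HP, Boston); (EZ, 248, HP, Seattle); (EZ, 248, HP, Seattle)

CROSS JOIN pairs every row of `airports` with every row of `flights`: 3 × 3 = 9 rows.
After projecting and ordering:
f.code | f.flight_no | f.dest | a.city
EZ | 200 | AX | Boston
EZ | 200 | AX | Seattle
EZ | 200 | AX | Seattle
EZ | 205 | RF | Boston
EZ | 205 | RF | Seattle
EZ | 205 | RF | Seattle
EZ | 248 | HP | Boston
EZ | 248 | HP | Seattle
EZ | 248 | HP | Seattle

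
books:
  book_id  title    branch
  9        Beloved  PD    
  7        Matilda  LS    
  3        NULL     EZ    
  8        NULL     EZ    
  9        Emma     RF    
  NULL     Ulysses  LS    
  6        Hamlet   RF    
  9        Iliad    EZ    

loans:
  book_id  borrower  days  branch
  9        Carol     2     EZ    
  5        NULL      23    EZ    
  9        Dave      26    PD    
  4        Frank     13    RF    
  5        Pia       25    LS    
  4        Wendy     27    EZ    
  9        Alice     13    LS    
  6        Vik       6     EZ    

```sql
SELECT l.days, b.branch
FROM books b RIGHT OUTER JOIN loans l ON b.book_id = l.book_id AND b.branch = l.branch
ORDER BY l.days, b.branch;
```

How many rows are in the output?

8

RIGHT JOIN keeps every row from `loans`; unmatched rows get NULL for `books`'s columns.
Matching on b.book_id = l.book_id AND b.branch = l.branch. A NULL in a compared column never satisfies the condition.
- book_id=9, branch=PD: 1 matching l row(s), so 1 row(s) emitted.
- book_id=7, branch=LS: no matching l row.
- book_id=3, branch=EZ: no matching l row.
- book_id=8, branch=EZ: no matching l row.
- book_id=9, branch=RF: no matching l row.
- book_id=NULL, branch=LS: no matching l row.
- book_id=6, branch=RF: no matching l row.
- book_id=9, branch=EZ: 1 matching l row(s), so 1 row(s) emitted.
- 6 l row(s) had no b match → kept, b columns NULL.
Total: 2 matched + 6 padded = 8 rows.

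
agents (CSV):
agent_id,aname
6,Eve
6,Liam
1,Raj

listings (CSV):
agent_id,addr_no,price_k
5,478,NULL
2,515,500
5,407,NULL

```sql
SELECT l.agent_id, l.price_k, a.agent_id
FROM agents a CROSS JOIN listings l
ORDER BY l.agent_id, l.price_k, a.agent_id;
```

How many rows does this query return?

9

CROSS JOIN pairs every row of `agents` with every row of `listings`: 3 × 3 = 9 rows.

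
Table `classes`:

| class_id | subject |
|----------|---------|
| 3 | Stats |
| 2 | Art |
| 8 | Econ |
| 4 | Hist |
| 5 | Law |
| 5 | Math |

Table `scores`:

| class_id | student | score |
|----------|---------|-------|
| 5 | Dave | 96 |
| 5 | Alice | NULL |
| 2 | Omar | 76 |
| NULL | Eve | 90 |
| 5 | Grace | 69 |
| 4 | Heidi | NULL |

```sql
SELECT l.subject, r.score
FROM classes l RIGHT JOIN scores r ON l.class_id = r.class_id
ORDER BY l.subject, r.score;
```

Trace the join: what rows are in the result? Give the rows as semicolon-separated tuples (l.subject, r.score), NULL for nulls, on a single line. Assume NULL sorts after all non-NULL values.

RIGHT JOIN keeps every row from `scores`; unmatched rows get NULL for `classes`'s columns.
Matching on l.class_id = r.class_id. A NULL in a compared column never satisfies the condition.
Matched pairs: 8; unmatched r rows kept: 1.

(Art, 76); (Hist, NULL); (Law, 69); (Law, 96); (Law, NULL); (Math, 69); (Math, 96); (Math, NULL); (NULL, 90)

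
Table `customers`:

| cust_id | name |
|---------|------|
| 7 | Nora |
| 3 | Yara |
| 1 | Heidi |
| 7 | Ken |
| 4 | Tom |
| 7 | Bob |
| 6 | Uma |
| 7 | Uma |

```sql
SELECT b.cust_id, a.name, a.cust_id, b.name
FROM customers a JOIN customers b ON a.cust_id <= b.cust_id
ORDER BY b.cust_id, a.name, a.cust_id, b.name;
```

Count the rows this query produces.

INNER JOIN keeps only pairs where the ON condition holds.
Matching on a.cust_id <= b.cust_id.
- a row (cust_id=7): matches 4 b row(s) → 4 output row(s).
- a row (cust_id=3): matches 7 b row(s) → 7 output row(s).
- a row (cust_id=1): matches 8 b row(s) → 8 output row(s).
- a row (cust_id=7): matches 4 b row(s) → 4 output row(s).
- a row (cust_id=4): matches 6 b row(s) → 6 output row(s).
- a row (cust_id=7): matches 4 b row(s) → 4 output row(s).
- a row (cust_id=6): matches 5 b row(s) → 5 output row(s).
- a row (cust_id=7): matches 4 b row(s) → 4 output row(s).
Total: 42 rows.

42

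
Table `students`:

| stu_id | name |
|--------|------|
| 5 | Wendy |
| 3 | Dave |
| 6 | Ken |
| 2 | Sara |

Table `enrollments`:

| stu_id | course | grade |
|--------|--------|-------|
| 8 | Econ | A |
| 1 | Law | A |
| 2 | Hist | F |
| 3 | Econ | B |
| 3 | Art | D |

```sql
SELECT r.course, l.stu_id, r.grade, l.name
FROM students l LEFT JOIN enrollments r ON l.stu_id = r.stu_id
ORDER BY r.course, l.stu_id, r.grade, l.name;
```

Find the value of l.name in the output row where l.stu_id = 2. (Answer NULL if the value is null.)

Sara

LEFT JOIN keeps every row from `students`; unmatched rows get NULL for `enrollments`'s columns.
Matching on l.stu_id = r.stu_id.
- l (stu_id=5) has no partner → padded with NULL.
- l (stu_id=3) pairs with 2 row(s) of r.
- l (stu_id=6) has no partner → padded with NULL.
- l (stu_id=2) pairs with 1 row(s) of r.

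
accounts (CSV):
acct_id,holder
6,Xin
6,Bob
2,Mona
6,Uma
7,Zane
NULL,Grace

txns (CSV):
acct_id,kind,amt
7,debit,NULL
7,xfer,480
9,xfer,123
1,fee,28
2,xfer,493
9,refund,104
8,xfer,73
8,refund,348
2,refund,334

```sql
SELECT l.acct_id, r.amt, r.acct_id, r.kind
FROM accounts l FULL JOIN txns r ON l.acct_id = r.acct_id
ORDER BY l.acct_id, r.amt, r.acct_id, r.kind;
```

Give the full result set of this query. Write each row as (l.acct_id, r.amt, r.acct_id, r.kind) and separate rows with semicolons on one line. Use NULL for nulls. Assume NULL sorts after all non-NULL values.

(2, 334, 2, refund); (2, 493, 2, xfer); (6, NULL, NULL, NULL); (6, NULL, NULL, NULL); (6, NULL, NULL, NULL); (7, 480, 7, xfer); (7, NULL, 7, debit); (NULL, 28, 1, fee); (NULL, 73, 8, xfer); (NULL, 104, 9, refund); (NULL, 123, 9, xfer); (NULL, 348, 8, refund); (NULL, NULL, NULL, NULL)

FULL OUTER JOIN keeps every row from both sides; unmatched rows get NULL for the other side's columns.
Matching on l.acct_id = r.acct_id. A NULL in a compared column never satisfies the condition.
- acct_id=6: no r row matches, row kept with r columns NULL.
- acct_id=6: no r row matches, row kept with r columns NULL.
- acct_id=2: 2 matching r row(s), so 2 row(s) emitted.
- acct_id=6: no r row matches, row kept with r columns NULL.
- acct_id=7: 2 matching r row(s), so 2 row(s) emitted.
- acct_id=NULL: no r row matches, row kept with r columns NULL.
- 5 row(s) from r found no l partner → padded with NULL.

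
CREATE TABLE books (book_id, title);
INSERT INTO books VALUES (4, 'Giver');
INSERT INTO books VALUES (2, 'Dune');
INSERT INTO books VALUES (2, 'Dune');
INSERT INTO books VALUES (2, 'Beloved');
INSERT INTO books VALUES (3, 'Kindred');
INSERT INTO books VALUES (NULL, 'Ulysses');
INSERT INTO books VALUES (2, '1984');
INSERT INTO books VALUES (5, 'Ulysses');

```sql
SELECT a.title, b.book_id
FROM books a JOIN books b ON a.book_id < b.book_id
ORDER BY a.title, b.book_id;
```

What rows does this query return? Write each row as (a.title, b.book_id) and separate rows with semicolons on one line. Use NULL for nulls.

(1984, 3); (1984, 4); (1984, 5); (Beloved, 3); (Beloved, 4); (Beloved, 5); (Dune, 3); (Dune, 3); (Dune, 4); (Dune, 4); (Dune, 5); (Dune, 5); (Giver, 5); (Kindred, 4); (Kindred, 5)

INNER JOIN keeps only pairs where the ON condition holds.
Matching on a.book_id < b.book_id. A NULL in a compared column never satisfies the condition.
Matched pairs: 15.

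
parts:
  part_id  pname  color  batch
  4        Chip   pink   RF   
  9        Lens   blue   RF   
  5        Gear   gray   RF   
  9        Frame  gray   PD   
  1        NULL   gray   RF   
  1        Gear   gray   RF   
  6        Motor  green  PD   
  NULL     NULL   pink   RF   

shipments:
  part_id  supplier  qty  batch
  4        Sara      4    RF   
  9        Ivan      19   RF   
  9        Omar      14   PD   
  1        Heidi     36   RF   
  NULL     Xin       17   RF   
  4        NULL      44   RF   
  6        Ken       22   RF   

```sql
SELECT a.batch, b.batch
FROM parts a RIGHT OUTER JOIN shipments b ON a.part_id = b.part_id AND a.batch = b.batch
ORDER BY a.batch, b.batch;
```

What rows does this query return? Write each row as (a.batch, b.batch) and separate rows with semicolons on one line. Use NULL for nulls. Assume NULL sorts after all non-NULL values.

RIGHT JOIN keeps every row from `shipments`; unmatched rows get NULL for `parts`'s columns.
Matching on a.part_id = b.part_id AND a.batch = b.batch. A NULL in a compared column never satisfies the condition.
- a row (part_id=4, batch=RF): matches 2 b row(s) → 2 output row(s).
- a row (part_id=9, batch=RF): matches 1 b row(s) → 1 output row(s).
- a row (part_id=5, batch=RF): no match.
- a row (part_id=9, batch=PD): matches 1 b row(s) → 1 output row(s).
- a row (part_id=1, batch=RF): matches 1 b row(s) → 1 output row(s).
- a row (part_id=1, batch=RF): matches 1 b row(s) → 1 output row(s).
- a row (part_id=6, batch=PD): no match.
- a row (part_id=NULL, batch=RF): no match.
- 2 row(s) from b found no a partner → padded with NULL.
After projecting and ordering:
a.batch | b.batch
PD | PD
RF | RF
RF | RF
RF | RF
RF | RF
RF | RF
NULL | RF
NULL | RF

(PD, PD); (RF, RF); (RF, RF); (RF, RF); (RF, RF); (RF, RF); (NULL, RF); (NULL, RF)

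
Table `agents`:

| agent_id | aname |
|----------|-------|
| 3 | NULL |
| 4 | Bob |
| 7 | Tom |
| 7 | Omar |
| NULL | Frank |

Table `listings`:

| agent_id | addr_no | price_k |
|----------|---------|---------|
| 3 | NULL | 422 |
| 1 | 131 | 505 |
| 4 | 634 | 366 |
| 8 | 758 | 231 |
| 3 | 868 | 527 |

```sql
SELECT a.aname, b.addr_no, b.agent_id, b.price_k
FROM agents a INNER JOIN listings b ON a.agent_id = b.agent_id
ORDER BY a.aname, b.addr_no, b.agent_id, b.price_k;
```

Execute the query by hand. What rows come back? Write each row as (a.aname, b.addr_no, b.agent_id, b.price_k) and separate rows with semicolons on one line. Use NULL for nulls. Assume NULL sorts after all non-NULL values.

INNER JOIN keeps only pairs where the ON condition holds.
Matching on a.agent_id = b.agent_id. A NULL in a compared column never satisfies the condition.
Matched pairs: 3.

(Bob, 634, 4, 366); (NULL, 868, 3, 527); (NULL, NULL, 3, 422)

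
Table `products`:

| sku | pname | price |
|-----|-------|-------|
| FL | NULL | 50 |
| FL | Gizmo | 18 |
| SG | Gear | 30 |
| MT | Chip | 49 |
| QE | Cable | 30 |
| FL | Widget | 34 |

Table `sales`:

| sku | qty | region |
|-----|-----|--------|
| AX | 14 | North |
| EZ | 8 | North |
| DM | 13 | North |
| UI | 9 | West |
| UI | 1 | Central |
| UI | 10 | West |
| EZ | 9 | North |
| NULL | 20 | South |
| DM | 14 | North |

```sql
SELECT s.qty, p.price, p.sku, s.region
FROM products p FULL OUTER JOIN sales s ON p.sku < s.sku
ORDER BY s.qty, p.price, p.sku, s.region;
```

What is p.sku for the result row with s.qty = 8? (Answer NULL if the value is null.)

FULL OUTER JOIN keeps every row from both sides; unmatched rows get NULL for the other side's columns.
Matching on p.sku < s.sku. A NULL in a compared column never satisfies the condition.
- sku=FL: 3 matching s row(s), so 3 row(s) emitted.
- sku=FL: 3 matching s row(s), so 3 row(s) emitted.
- sku=SG: 3 matching s row(s), so 3 row(s) emitted.
- sku=MT: 3 matching s row(s), so 3 row(s) emitted.
- sku=QE: 3 matching s row(s), so 3 row(s) emitted.
- sku=FL: 3 matching s row(s), so 3 row(s) emitted.
- 6 row(s) from s found no p partner → padded with NULL.

NULL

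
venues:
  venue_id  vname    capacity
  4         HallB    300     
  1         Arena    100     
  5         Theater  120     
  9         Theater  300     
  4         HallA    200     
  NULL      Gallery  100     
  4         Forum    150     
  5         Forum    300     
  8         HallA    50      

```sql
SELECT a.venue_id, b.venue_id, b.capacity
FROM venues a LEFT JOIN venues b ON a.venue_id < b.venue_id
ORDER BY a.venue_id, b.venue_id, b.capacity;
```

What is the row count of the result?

LEFT JOIN keeps every row from `venues a`; unmatched rows get NULL for `venues b`'s columns.
Matching on a.venue_id < b.venue_id. A NULL in a compared column never satisfies the condition.
Matched pairs: 24; unmatched a rows kept: 2.
Total: 24 matched + 2 padded = 26 rows.

26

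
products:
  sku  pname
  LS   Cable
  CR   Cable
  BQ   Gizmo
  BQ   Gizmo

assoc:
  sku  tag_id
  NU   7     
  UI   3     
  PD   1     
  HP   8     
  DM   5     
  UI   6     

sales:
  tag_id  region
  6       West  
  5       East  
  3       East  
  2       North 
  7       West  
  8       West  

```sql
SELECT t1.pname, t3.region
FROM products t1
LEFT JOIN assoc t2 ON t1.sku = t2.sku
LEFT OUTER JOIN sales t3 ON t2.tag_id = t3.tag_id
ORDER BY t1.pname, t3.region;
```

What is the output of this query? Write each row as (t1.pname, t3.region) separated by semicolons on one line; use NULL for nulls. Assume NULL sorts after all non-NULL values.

(Cable, NULL); (Cable, NULL); (Gizmo, NULL); (Gizmo, NULL)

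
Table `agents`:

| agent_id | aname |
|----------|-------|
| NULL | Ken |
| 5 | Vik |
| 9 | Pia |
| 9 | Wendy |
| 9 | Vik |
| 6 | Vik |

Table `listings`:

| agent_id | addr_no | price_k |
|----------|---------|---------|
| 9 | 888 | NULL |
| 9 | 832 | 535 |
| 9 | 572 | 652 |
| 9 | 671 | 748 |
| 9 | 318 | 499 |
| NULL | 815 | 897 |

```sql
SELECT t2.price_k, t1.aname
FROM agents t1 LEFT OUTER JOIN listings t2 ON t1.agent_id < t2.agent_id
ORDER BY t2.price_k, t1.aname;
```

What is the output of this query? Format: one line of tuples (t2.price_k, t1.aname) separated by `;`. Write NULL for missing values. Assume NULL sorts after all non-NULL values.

LEFT JOIN keeps every row from `agents`; unmatched rows get NULL for `listings`'s columns.
Matching on t1.agent_id < t2.agent_id. A NULL in a compared column never satisfies the condition.
- t1 (agent_id=NULL) has no partner → padded with NULL.
- t1 (agent_id=5) pairs with 5 row(s) of t2.
- t1 (agent_id=9) has no partner → padded with NULL.
- t1 (agent_id=9) has no partner → padded with NULL.
- t1 (agent_id=9) has no partner → padded with NULL.
- t1 (agent_id=6) pairs with 5 row(s) of t2.

(499, Vik); (499, Vik); (535, Vik); (535, Vik); (652, Vik); (652, Vik); (748, Vik); (748, Vik); (NULL, Ken); (NULL, Pia); (NULL, Vik); (NULL, Vik); (NULL, Vik); (NULL, Wendy)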